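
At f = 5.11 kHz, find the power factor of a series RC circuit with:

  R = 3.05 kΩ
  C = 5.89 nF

Step 1 — Angular frequency: ω = 2π·f = 2π·5110 = 3.211e+04 rad/s.
Step 2 — Component impedances:
  R: Z = R = 3050 Ω
  C: Z = 1/(jωC) = -j/(ω·C) = 0 - j5288 Ω
Step 3 — Series combination: Z_total = R + C = 3050 - j5288 Ω = 6104∠-60.0° Ω.
Step 4 — Power factor: PF = cos(φ) = Re(Z)/|Z| = 3050/6104.5 = 0.4996.
Step 5 — Type: Im(Z) = -5288 ⇒ leading (phase φ = -60.0°).

PF = 0.4996 (leading, φ = -60.0°)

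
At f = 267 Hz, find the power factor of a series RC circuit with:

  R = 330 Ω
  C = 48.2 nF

Step 1 — Angular frequency: ω = 2π·f = 2π·267 = 1678 rad/s.
Step 2 — Component impedances:
  R: Z = R = 330 Ω
  C: Z = 1/(jωC) = -j/(ω·C) = 0 - j1.237e+04 Ω
Step 3 — Series combination: Z_total = R + C = 330 - j1.237e+04 Ω = 1.237e+04∠-88.5° Ω.
Step 4 — Power factor: PF = cos(φ) = Re(Z)/|Z| = 330/12371.3 = 0.02667.
Step 5 — Type: Im(Z) = -1.237e+04 ⇒ leading (phase φ = -88.5°).

PF = 0.02667 (leading, φ = -88.5°)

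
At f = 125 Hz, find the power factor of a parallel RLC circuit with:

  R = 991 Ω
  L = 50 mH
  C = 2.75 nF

Step 1 — Angular frequency: ω = 2π·f = 2π·125 = 785.4 rad/s.
Step 2 — Component impedances:
  R: Z = R = 991 Ω
  L: Z = jωL = j·785.4·0.05 = 0 + j39.27 Ω
  C: Z = 1/(jωC) = -j/(ω·C) = 0 - j4.63e+05 Ω
Step 3 — Parallel combination: 1/Z_total = 1/R + 1/L + 1/C; Z_total = 1.554 + j39.21 Ω = 39.24∠87.7° Ω.
Step 4 — Power factor: PF = cos(φ) = Re(Z)/|Z| = 1.554/39.24 = 0.0396.
Step 5 — Type: Im(Z) = 39.21 ⇒ lagging (phase φ = 87.7°).

PF = 0.0396 (lagging, φ = 87.7°)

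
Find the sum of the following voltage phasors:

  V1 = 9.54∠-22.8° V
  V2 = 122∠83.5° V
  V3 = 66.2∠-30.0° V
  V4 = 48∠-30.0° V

Step 1 — Convert each phasor to rectangular form:
  V1 = 9.54·(cos(-22.8°) + j·sin(-22.8°)) = 8.795 - j3.697 V
  V2 = 122·(cos(83.5°) + j·sin(83.5°)) = 13.81 + j121.2 V
  V3 = 66.2·(cos(-30.0°) + j·sin(-30.0°)) = 57.33 - j33.1 V
  V4 = 48·(cos(-30.0°) + j·sin(-30.0°)) = 41.57 - j24 V
Step 2 — Sum components: V_total = 121.5 + j60.42 V.
Step 3 — Convert to polar: |V_total| = 135.7 V, ∠V_total = 26.4°.

V_total = 135.7∠26.4° V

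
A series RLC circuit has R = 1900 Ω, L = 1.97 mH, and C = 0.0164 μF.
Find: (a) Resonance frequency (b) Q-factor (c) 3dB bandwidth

Step 1 — Resonance condition Im(Z)=0 gives ω₀ = 1/√(LC).
Step 2 — ω₀ = 1/√(0.00197·1.64e-08) = 1.759e+05 rad/s.
Step 3 — f₀ = ω₀/(2π) = 2.8e+04 Hz.
Step 4 — Series Q: Q = ω₀L/R = 1.759e+05·0.00197/1900 = 0.1824.
Step 5 — 3dB bandwidth: Δω = ω₀/Q = 9.645e+05 rad/s; BW = Δω/(2π) = 1.535e+05 Hz.

(a) f₀ = 2.8e+04 Hz  (b) Q = 0.1824  (c) BW = 1.535e+05 Hz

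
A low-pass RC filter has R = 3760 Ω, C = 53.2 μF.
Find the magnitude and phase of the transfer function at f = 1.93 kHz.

Step 1 — Angular frequency: ω = 2π·1930 = 1.213e+04 rad/s.
Step 2 — Transfer function: H(jω) = 1/(1 + jωRC).
Step 3 — Denominator: 1 + jωRC = 1 + j·1.213e+04·3760·5.32e-05 = 1 + j2426.
Step 4 — H = 1.7e-07 - j0.0004123.
Step 5 — Magnitude: |H| = 0.0004123 (-67.7 dB); phase: φ = -90.0°.

|H| = 0.0004123 (-67.7 dB), φ = -90.0°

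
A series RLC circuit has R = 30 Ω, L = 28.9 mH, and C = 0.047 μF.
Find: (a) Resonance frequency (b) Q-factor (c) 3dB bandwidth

Step 1 — Resonance condition Im(Z)=0 gives ω₀ = 1/√(LC).
Step 2 — ω₀ = 1/√(0.0289·4.7e-08) = 2.713e+04 rad/s.
Step 3 — f₀ = ω₀/(2π) = 4318 Hz.
Step 4 — Series Q: Q = ω₀L/R = 2.713e+04·0.0289/30 = 26.14.
Step 5 — 3dB bandwidth: Δω = ω₀/Q = 1038 rad/s; BW = Δω/(2π) = 165.2 Hz.

(a) f₀ = 4318 Hz  (b) Q = 26.14  (c) BW = 165.2 Hz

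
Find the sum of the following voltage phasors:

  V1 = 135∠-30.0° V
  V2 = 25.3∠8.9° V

Step 1 — Convert each phasor to rectangular form:
  V1 = 135·(cos(-30.0°) + j·sin(-30.0°)) = 116.9 - j67.5 V
  V2 = 25.3·(cos(8.9°) + j·sin(8.9°)) = 25 + j3.914 V
Step 2 — Sum components: V_total = 141.9 - j63.59 V.
Step 3 — Convert to polar: |V_total| = 155.5 V, ∠V_total = -24.1°.

V_total = 155.5∠-24.1° V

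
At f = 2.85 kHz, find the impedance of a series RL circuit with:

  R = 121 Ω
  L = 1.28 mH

Step 1 — Angular frequency: ω = 2π·f = 2π·2850 = 1.791e+04 rad/s.
Step 2 — Component impedances:
  R: Z = R = 121 Ω
  L: Z = jωL = j·1.791e+04·0.00128 = 0 + j22.92 Ω
Step 3 — Series combination: Z_total = R + L = 121 + j22.92 Ω = 123.2∠10.7° Ω.

Z = 121 + j22.92 Ω = 123.2∠10.7° Ω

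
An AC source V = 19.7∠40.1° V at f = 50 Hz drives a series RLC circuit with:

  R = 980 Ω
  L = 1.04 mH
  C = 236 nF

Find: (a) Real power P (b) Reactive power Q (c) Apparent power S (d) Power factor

Step 1 — Angular frequency: ω = 2π·f = 2π·50 = 314.2 rad/s.
Step 2 — Component impedances:
  R: Z = R = 980 Ω
  L: Z = jωL = j·314.2·0.00104 = 0 + j0.3267 Ω
  C: Z = 1/(jωC) = -j/(ω·C) = 0 - j1.349e+04 Ω
Step 3 — Series combination: Z_total = R + L + C = 980 - j1.349e+04 Ω = 1.352e+04∠-85.8° Ω.
Step 4 — Source phasor: V = 19.7∠40.1° V = 15.07 + j12.69 V.
Step 5 — Current: I = V / Z = -0.0008551 + j0.001179 A = 0.001457∠125.9° A.
Step 6 — Complex power: S = V·I* = 0.00208 - j0.02862 VA.
Step 7 — Real power: P = Re(S) = 0.00208 W.
Step 8 — Reactive power: Q = Im(S) = -0.02862 VAR.
Step 9 — Apparent power: |S| = 0.0287 VA.
Step 10 — Power factor: PF = P/|S| = 0.07247 (leading).

(a) P = 0.00208 W  (b) Q = -0.02862 VAR  (c) S = 0.0287 VA  (d) PF = 0.07247 (leading)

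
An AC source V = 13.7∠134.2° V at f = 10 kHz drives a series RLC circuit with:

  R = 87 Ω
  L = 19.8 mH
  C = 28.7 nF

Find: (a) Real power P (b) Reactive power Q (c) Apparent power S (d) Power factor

Step 1 — Angular frequency: ω = 2π·f = 2π·1e+04 = 6.283e+04 rad/s.
Step 2 — Component impedances:
  R: Z = R = 87 Ω
  L: Z = jωL = j·6.283e+04·0.0198 = 0 + j1244 Ω
  C: Z = 1/(jωC) = -j/(ω·C) = 0 - j554.5 Ω
Step 3 — Series combination: Z_total = R + L + C = 87 + j689.5 Ω = 695∠82.8° Ω.
Step 4 — Source phasor: V = 13.7∠134.2° V = -9.551 + j9.822 V.
Step 5 — Current: I = V / Z = 0.0123 + j0.0154 A = 0.01971∠51.4° A.
Step 6 — Complex power: S = V·I* = 0.03381 + j0.2679 VA.
Step 7 — Real power: P = Re(S) = 0.03381 W.
Step 8 — Reactive power: Q = Im(S) = 0.2679 VAR.
Step 9 — Apparent power: |S| = 0.2701 VA.
Step 10 — Power factor: PF = P/|S| = 0.1252 (lagging).

(a) P = 0.03381 W  (b) Q = 0.2679 VAR  (c) S = 0.2701 VA  (d) PF = 0.1252 (lagging)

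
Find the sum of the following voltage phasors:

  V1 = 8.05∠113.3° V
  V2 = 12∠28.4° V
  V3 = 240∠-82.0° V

Step 1 — Convert each phasor to rectangular form:
  V1 = 8.05·(cos(113.3°) + j·sin(113.3°)) = -3.184 + j7.393 V
  V2 = 12·(cos(28.4°) + j·sin(28.4°)) = 10.56 + j5.707 V
  V3 = 240·(cos(-82.0°) + j·sin(-82.0°)) = 33.4 - j237.7 V
Step 2 — Sum components: V_total = 40.77 - j224.6 V.
Step 3 — Convert to polar: |V_total| = 228.2 V, ∠V_total = -79.7°.

V_total = 228.2∠-79.7° V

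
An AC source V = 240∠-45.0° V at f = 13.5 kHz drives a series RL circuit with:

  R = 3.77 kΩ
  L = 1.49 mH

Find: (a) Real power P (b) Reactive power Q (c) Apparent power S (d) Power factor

Step 1 — Angular frequency: ω = 2π·f = 2π·1.35e+04 = 8.482e+04 rad/s.
Step 2 — Component impedances:
  R: Z = R = 3770 Ω
  L: Z = jωL = j·8.482e+04·0.00149 = 0 + j126.4 Ω
Step 3 — Series combination: Z_total = R + L = 3770 + j126.4 Ω = 3772∠1.9° Ω.
Step 4 — Source phasor: V = 240∠-45.0° V = 169.7 - j169.7 V.
Step 5 — Current: I = V / Z = 0.04346 - j0.04647 A = 0.06362∠-46.9° A.
Step 6 — Complex power: S = V·I* = 15.26 + j0.5116 VA.
Step 7 — Real power: P = Re(S) = 15.26 W.
Step 8 — Reactive power: Q = Im(S) = 0.5116 VAR.
Step 9 — Apparent power: |S| = 15.27 VA.
Step 10 — Power factor: PF = P/|S| = 0.9994 (lagging).

(a) P = 15.26 W  (b) Q = 0.5116 VAR  (c) S = 15.27 VA  (d) PF = 0.9994 (lagging)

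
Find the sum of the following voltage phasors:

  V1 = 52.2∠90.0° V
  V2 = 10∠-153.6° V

Step 1 — Convert each phasor to rectangular form:
  V1 = 52.2·(cos(90.0°) + j·sin(90.0°)) = 0 + j52.2 V
  V2 = 10·(cos(-153.6°) + j·sin(-153.6°)) = -8.957 - j4.446 V
Step 2 — Sum components: V_total = -8.957 + j47.75 V.
Step 3 — Convert to polar: |V_total| = 48.59 V, ∠V_total = 100.6°.

V_total = 48.59∠100.6° V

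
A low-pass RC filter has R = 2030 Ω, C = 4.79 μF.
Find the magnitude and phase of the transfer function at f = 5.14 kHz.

Step 1 — Angular frequency: ω = 2π·5140 = 3.23e+04 rad/s.
Step 2 — Transfer function: H(jω) = 1/(1 + jωRC).
Step 3 — Denominator: 1 + jωRC = 1 + j·3.23e+04·2030·4.79e-06 = 1 + j314.
Step 4 — H = 1.014e-05 - j0.003184.
Step 5 — Magnitude: |H| = 0.003184 (-49.9 dB); phase: φ = -89.8°.

|H| = 0.003184 (-49.9 dB), φ = -89.8°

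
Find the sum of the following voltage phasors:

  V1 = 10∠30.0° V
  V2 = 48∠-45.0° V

Step 1 — Convert each phasor to rectangular form:
  V1 = 10·(cos(30.0°) + j·sin(30.0°)) = 8.66 + j5 V
  V2 = 48·(cos(-45.0°) + j·sin(-45.0°)) = 33.94 - j33.94 V
Step 2 — Sum components: V_total = 42.6 - j28.94 V.
Step 3 — Convert to polar: |V_total| = 51.5 V, ∠V_total = -34.2°.

V_total = 51.5∠-34.2° V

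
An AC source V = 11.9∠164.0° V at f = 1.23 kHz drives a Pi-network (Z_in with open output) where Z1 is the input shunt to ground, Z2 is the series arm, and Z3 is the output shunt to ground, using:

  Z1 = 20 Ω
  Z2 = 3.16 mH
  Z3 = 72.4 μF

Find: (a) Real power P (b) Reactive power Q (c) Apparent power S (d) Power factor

Step 1 — Angular frequency: ω = 2π·f = 2π·1230 = 7728 rad/s.
Step 2 — Component impedances:
  Z1: Z = R = 20 Ω
  Z2: Z = jωL = j·7728·0.00316 = 0 + j24.42 Ω
  Z3: Z = 1/(jωC) = -j/(ω·C) = 0 - j1.787 Ω
Step 3 — With open output, the series arm Z2 and the output shunt Z3 appear in series to ground: Z2 + Z3 = 0 + j22.63 Ω.
Step 4 — Parallel with input shunt Z1: Z_in = Z1 || (Z2 + Z3) = 11.23 + j9.924 Ω = 14.99∠41.5° Ω.
Step 5 — Source phasor: V = 11.9∠164.0° V = -11.44 + j3.28 V.
Step 6 — Current: I = V / Z = -0.427 + j0.6694 A = 0.794∠122.5° A.
Step 7 — Complex power: S = V·I* = 7.08 + j6.256 VA.
Step 8 — Real power: P = Re(S) = 7.08 W.
Step 9 — Reactive power: Q = Im(S) = 6.256 VAR.
Step 10 — Apparent power: |S| = 9.449 VA.
Step 11 — Power factor: PF = P/|S| = 0.7494 (lagging).

(a) P = 7.08 W  (b) Q = 6.256 VAR  (c) S = 9.449 VA  (d) PF = 0.7494 (lagging)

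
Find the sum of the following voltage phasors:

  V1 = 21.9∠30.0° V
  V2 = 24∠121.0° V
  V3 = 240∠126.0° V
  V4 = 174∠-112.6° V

Step 1 — Convert each phasor to rectangular form:
  V1 = 21.9·(cos(30.0°) + j·sin(30.0°)) = 18.97 + j10.95 V
  V2 = 24·(cos(121.0°) + j·sin(121.0°)) = -12.36 + j20.57 V
  V3 = 240·(cos(126.0°) + j·sin(126.0°)) = -141.1 + j194.2 V
  V4 = 174·(cos(-112.6°) + j·sin(-112.6°)) = -66.87 - j160.6 V
Step 2 — Sum components: V_total = -201.3 + j65.05 V.
Step 3 — Convert to polar: |V_total| = 211.6 V, ∠V_total = 162.1°.

V_total = 211.6∠162.1° V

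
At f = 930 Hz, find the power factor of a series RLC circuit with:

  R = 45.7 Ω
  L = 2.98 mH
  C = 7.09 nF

Step 1 — Angular frequency: ω = 2π·f = 2π·930 = 5843 rad/s.
Step 2 — Component impedances:
  R: Z = R = 45.7 Ω
  L: Z = jωL = j·5843·0.00298 = 0 + j17.41 Ω
  C: Z = 1/(jωC) = -j/(ω·C) = 0 - j2.414e+04 Ω
Step 3 — Series combination: Z_total = R + L + C = 45.7 - j2.412e+04 Ω = 2.412e+04∠-89.9° Ω.
Step 4 — Power factor: PF = cos(φ) = Re(Z)/|Z| = 45.7/2.412e+04 = 0.001895.
Step 5 — Type: Im(Z) = -2.412e+04 ⇒ leading (phase φ = -89.9°).

PF = 0.001895 (leading, φ = -89.9°)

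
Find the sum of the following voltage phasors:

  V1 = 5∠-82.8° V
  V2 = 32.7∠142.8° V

Step 1 — Convert each phasor to rectangular form:
  V1 = 5·(cos(-82.8°) + j·sin(-82.8°)) = 0.6267 - j4.961 V
  V2 = 32.7·(cos(142.8°) + j·sin(142.8°)) = -26.05 + j19.77 V
Step 2 — Sum components: V_total = -25.42 + j14.81 V.
Step 3 — Convert to polar: |V_total| = 29.42 V, ∠V_total = 149.8°.

V_total = 29.42∠149.8° V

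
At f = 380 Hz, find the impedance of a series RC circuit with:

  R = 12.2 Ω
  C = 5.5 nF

Step 1 — Angular frequency: ω = 2π·f = 2π·380 = 2388 rad/s.
Step 2 — Component impedances:
  R: Z = R = 12.2 Ω
  C: Z = 1/(jωC) = -j/(ω·C) = 0 - j7.615e+04 Ω
Step 3 — Series combination: Z_total = R + C = 12.2 - j7.615e+04 Ω = 7.615e+04∠-90.0° Ω.

Z = 12.2 - j7.615e+04 Ω = 7.615e+04∠-90.0° Ω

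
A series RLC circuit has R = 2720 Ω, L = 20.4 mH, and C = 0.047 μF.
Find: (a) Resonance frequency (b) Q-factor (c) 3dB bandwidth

Step 1 — Resonance: ω₀ = 1/√(LC) = 1/√(0.0204·4.7e-08) = 3.23e+04 rad/s.
Step 2 — f₀ = ω₀/(2π) = 5140 Hz.
Step 3 — Series Q: Q = ω₀L/R = 3.23e+04·0.0204/2720 = 0.2422.
Step 4 — Bandwidth: Δω = ω₀/Q = 1.333e+05 rad/s; BW = Δω/(2π) = 2.122e+04 Hz.

(a) f₀ = 5140 Hz  (b) Q = 0.2422  (c) BW = 2.122e+04 Hz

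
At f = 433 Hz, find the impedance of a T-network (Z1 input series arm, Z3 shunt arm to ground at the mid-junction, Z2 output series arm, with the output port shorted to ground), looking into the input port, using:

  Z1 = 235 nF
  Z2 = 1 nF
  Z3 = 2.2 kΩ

Step 1 — Angular frequency: ω = 2π·f = 2π·433 = 2721 rad/s.
Step 2 — Component impedances:
  Z1: Z = 1/(jωC) = -j/(ω·C) = 0 - j1564 Ω
  Z2: Z = 1/(jωC) = -j/(ω·C) = 0 - j3.676e+05 Ω
  Z3: Z = R = 2200 Ω
Step 3 — With the output port shorted to ground, the output series arm Z2 runs from the junction to ground; the shunt arm Z3 also runs from the junction to ground. They appear in parallel: Z3 || Z2 = 2200 - j13.17 Ω.
Step 4 — Series with input arm Z1: Z_in = Z1 + (Z3 || Z2) = 2200 - j1577 Ω = 2707∠-35.6° Ω.

Z = 2200 - j1577 Ω = 2707∠-35.6° Ω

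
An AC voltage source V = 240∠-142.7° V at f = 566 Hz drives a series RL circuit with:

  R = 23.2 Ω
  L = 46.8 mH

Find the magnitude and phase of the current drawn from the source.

Step 1 — Angular frequency: ω = 2π·f = 2π·566 = 3556 rad/s.
Step 2 — Component impedances:
  R: Z = R = 23.2 Ω
  L: Z = jωL = j·3556·0.0468 = 0 + j166.4 Ω
Step 3 — Series combination: Z_total = R + L = 23.2 + j166.4 Ω = 168∠82.1° Ω.
Step 4 — Source phasor: V = 240∠-142.7° V = -190.9 - j145.4 V.
Step 5 — Ohm's law: I = V / Z_total = (-190.9 - j145.4) / (23.2 + j166.4) = -1.014 + j1.006 A.
Step 6 — Convert to polar: |I| = 1.428 A, ∠I = 135.2°.

I = 1.428∠135.2° A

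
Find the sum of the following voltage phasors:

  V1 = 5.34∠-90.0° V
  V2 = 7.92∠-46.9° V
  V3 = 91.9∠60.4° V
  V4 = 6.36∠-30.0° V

Step 1 — Convert each phasor to rectangular form:
  V1 = 5.34·(cos(-90.0°) + j·sin(-90.0°)) = 0 - j5.34 V
  V2 = 7.92·(cos(-46.9°) + j·sin(-46.9°)) = 5.412 - j5.783 V
  V3 = 91.9·(cos(60.4°) + j·sin(60.4°)) = 45.39 + j79.91 V
  V4 = 6.36·(cos(-30.0°) + j·sin(-30.0°)) = 5.508 - j3.18 V
Step 2 — Sum components: V_total = 56.31 + j65.6 V.
Step 3 — Convert to polar: |V_total| = 86.46 V, ∠V_total = 49.4°.

V_total = 86.46∠49.4° V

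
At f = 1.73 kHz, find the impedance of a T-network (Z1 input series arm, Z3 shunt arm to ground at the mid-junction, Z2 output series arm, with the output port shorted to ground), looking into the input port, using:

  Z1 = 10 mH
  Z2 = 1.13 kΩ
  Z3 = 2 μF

Step 1 — Angular frequency: ω = 2π·f = 2π·1730 = 1.087e+04 rad/s.
Step 2 — Component impedances:
  Z1: Z = jωL = j·1.087e+04·0.01 = 0 + j108.7 Ω
  Z2: Z = R = 1130 Ω
  Z3: Z = 1/(jωC) = -j/(ω·C) = 0 - j46 Ω
Step 3 — With the output port shorted to ground, the output series arm Z2 runs from the junction to ground; the shunt arm Z3 also runs from the junction to ground. They appear in parallel: Z3 || Z2 = 1.869 - j45.92 Ω.
Step 4 — Series with input arm Z1: Z_in = Z1 + (Z3 || Z2) = 1.869 + j62.78 Ω = 62.8∠88.3° Ω.

Z = 1.869 + j62.78 Ω = 62.8∠88.3° Ω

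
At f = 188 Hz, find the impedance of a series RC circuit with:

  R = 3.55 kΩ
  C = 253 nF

Step 1 — Angular frequency: ω = 2π·f = 2π·188 = 1181 rad/s.
Step 2 — Component impedances:
  R: Z = R = 3550 Ω
  C: Z = 1/(jωC) = -j/(ω·C) = 0 - j3346 Ω
Step 3 — Series combination: Z_total = R + C = 3550 - j3346 Ω = 4878∠-43.3° Ω.

Z = 3550 - j3346 Ω = 4878∠-43.3° Ω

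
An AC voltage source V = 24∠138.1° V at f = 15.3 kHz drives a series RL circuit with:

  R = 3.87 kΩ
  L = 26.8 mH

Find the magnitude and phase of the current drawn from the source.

Step 1 — Angular frequency: ω = 2π·f = 2π·1.53e+04 = 9.613e+04 rad/s.
Step 2 — Component impedances:
  R: Z = R = 3870 Ω
  L: Z = jωL = j·9.613e+04·0.0268 = 0 + j2576 Ω
Step 3 — Series combination: Z_total = R + L = 3870 + j2576 Ω = 4649∠33.7° Ω.
Step 4 — Source phasor: V = 24∠138.1° V = -17.86 + j16.03 V.
Step 5 — Ohm's law: I = V / Z_total = (-17.86 + j16.03) / (3870 + j2576) = -0.001288 + j0.004999 A.
Step 6 — Convert to polar: |I| = 0.005162 A, ∠I = 104.4°.

I = 0.005162∠104.4° A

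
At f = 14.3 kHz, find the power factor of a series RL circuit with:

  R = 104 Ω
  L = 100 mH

Step 1 — Angular frequency: ω = 2π·f = 2π·1.43e+04 = 8.985e+04 rad/s.
Step 2 — Component impedances:
  R: Z = R = 104 Ω
  L: Z = jωL = j·8.985e+04·0.1 = 0 + j8985 Ω
Step 3 — Series combination: Z_total = R + L = 104 + j8985 Ω = 8986∠89.3° Ω.
Step 4 — Power factor: PF = cos(φ) = Re(Z)/|Z| = 104/8986 = 0.01157.
Step 5 — Type: Im(Z) = 8985 ⇒ lagging (phase φ = 89.3°).

PF = 0.01157 (lagging, φ = 89.3°)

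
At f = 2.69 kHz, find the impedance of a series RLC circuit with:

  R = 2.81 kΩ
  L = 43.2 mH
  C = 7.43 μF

Step 1 — Angular frequency: ω = 2π·f = 2π·2690 = 1.69e+04 rad/s.
Step 2 — Component impedances:
  R: Z = R = 2810 Ω
  L: Z = jωL = j·1.69e+04·0.0432 = 0 + j730.2 Ω
  C: Z = 1/(jωC) = -j/(ω·C) = 0 - j7.963 Ω
Step 3 — Series combination: Z_total = R + L + C = 2810 + j722.2 Ω = 2901∠14.4° Ω.

Z = 2810 + j722.2 Ω = 2901∠14.4° Ω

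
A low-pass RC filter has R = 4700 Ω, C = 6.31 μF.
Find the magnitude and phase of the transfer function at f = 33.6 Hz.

Step 1 — Angular frequency: ω = 2π·33.6 = 211.1 rad/s.
Step 2 — Transfer function: H(jω) = 1/(1 + jωRC).
Step 3 — Denominator: 1 + jωRC = 1 + j·211.1·4700·6.31e-06 = 1 + j6.261.
Step 4 — H = 0.02488 - j0.1557.
Step 5 — Magnitude: |H| = 0.1577 (-16.0 dB); phase: φ = -80.9°.

|H| = 0.1577 (-16.0 dB), φ = -80.9°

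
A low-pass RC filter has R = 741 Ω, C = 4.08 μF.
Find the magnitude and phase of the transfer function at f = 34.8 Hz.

Step 1 — Angular frequency: ω = 2π·34.8 = 218.7 rad/s.
Step 2 — Transfer function: H(jω) = 1/(1 + jωRC).
Step 3 — Denominator: 1 + jωRC = 1 + j·218.7·741·4.08e-06 = 1 + j0.6611.
Step 4 — H = 0.6959 - j0.46.
Step 5 — Magnitude: |H| = 0.8342 (-1.6 dB); phase: φ = -33.5°.

|H| = 0.8342 (-1.6 dB), φ = -33.5°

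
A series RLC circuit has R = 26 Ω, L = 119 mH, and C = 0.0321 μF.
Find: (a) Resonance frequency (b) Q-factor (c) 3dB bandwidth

Step 1 — Resonance condition Im(Z)=0 gives ω₀ = 1/√(LC).
Step 2 — ω₀ = 1/√(0.119·3.21e-08) = 1.618e+04 rad/s.
Step 3 — f₀ = ω₀/(2π) = 2575 Hz.
Step 4 — Series Q: Q = ω₀L/R = 1.618e+04·0.119/26 = 74.05.
Step 5 — 3dB bandwidth: Δω = ω₀/Q = 218.5 rad/s; BW = Δω/(2π) = 34.77 Hz.

(a) f₀ = 2575 Hz  (b) Q = 74.05  (c) BW = 34.77 Hz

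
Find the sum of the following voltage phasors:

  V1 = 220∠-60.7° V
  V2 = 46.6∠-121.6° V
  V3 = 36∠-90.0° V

Step 1 — Convert each phasor to rectangular form:
  V1 = 220·(cos(-60.7°) + j·sin(-60.7°)) = 107.7 - j191.9 V
  V2 = 46.6·(cos(-121.6°) + j·sin(-121.6°)) = -24.42 - j39.69 V
  V3 = 36·(cos(-90.0°) + j·sin(-90.0°)) = 0 - j36 V
Step 2 — Sum components: V_total = 83.25 - j267.5 V.
Step 3 — Convert to polar: |V_total| = 280.2 V, ∠V_total = -72.7°.

V_total = 280.2∠-72.7° V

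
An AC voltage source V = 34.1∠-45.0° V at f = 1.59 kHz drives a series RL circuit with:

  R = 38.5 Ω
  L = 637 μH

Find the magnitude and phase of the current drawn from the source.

Step 1 — Angular frequency: ω = 2π·f = 2π·1590 = 9990 rad/s.
Step 2 — Component impedances:
  R: Z = R = 38.5 Ω
  L: Z = jωL = j·9990·0.000637 = 0 + j6.364 Ω
Step 3 — Series combination: Z_total = R + L = 38.5 + j6.364 Ω = 39.02∠9.4° Ω.
Step 4 — Source phasor: V = 34.1∠-45.0° V = 24.11 - j24.11 V.
Step 5 — Ohm's law: I = V / Z_total = (24.11 - j24.11) / (38.5 + j6.364) = 0.5089 - j0.7104 A.
Step 6 — Convert to polar: |I| = 0.8739 A, ∠I = -54.4°.

I = 0.8739∠-54.4° A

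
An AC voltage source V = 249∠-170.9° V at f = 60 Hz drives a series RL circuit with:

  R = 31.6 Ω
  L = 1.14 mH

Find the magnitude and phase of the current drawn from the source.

Step 1 — Angular frequency: ω = 2π·f = 2π·60 = 377 rad/s.
Step 2 — Component impedances:
  R: Z = R = 31.6 Ω
  L: Z = jωL = j·377·0.00114 = 0 + j0.4298 Ω
Step 3 — Series combination: Z_total = R + L = 31.6 + j0.4298 Ω = 31.6∠0.8° Ω.
Step 4 — Source phasor: V = 249∠-170.9° V = -245.9 - j39.38 V.
Step 5 — Ohm's law: I = V / Z_total = (-245.9 - j39.38) / (31.6 + j0.4298) = -7.796 - j1.14 A.
Step 6 — Convert to polar: |I| = 7.879 A, ∠I = -171.7°.

I = 7.879∠-171.7° A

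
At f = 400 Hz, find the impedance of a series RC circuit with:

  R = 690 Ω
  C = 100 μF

Step 1 — Angular frequency: ω = 2π·f = 2π·400 = 2513 rad/s.
Step 2 — Component impedances:
  R: Z = R = 690 Ω
  C: Z = 1/(jωC) = -j/(ω·C) = 0 - j3.979 Ω
Step 3 — Series combination: Z_total = R + C = 690 - j3.979 Ω = 690∠-0.3° Ω.

Z = 690 - j3.979 Ω = 690∠-0.3° Ω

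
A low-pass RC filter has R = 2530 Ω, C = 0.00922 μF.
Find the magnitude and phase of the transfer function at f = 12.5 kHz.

Step 1 — Angular frequency: ω = 2π·1.25e+04 = 7.854e+04 rad/s.
Step 2 — Transfer function: H(jω) = 1/(1 + jωRC).
Step 3 — Denominator: 1 + jωRC = 1 + j·7.854e+04·2530·9.22e-09 = 1 + j1.832.
Step 4 — H = 0.2295 - j0.4205.
Step 5 — Magnitude: |H| = 0.4791 (-6.4 dB); phase: φ = -61.4°.

|H| = 0.4791 (-6.4 dB), φ = -61.4°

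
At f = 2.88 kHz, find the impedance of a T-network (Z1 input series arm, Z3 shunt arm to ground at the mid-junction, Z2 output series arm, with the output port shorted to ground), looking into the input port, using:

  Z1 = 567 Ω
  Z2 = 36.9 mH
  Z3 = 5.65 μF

Step 1 — Angular frequency: ω = 2π·f = 2π·2880 = 1.81e+04 rad/s.
Step 2 — Component impedances:
  Z1: Z = R = 567 Ω
  Z2: Z = jωL = j·1.81e+04·0.0369 = 0 + j667.7 Ω
  Z3: Z = 1/(jωC) = -j/(ω·C) = 0 - j9.781 Ω
Step 3 — With the output port shorted to ground, the output series arm Z2 runs from the junction to ground; the shunt arm Z3 also runs from the junction to ground. They appear in parallel: Z3 || Z2 = 0 - j9.926 Ω.
Step 4 — Series with input arm Z1: Z_in = Z1 + (Z3 || Z2) = 567 - j9.926 Ω = 567.1∠-1.0° Ω.

Z = 567 - j9.926 Ω = 567.1∠-1.0° Ω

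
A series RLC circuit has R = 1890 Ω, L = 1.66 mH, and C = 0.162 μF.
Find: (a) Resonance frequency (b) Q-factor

Step 1 — Resonance condition Im(Z)=0 gives ω₀ = 1/√(LC).
Step 2 — ω₀ = 1/√(0.00166·1.62e-07) = 6.098e+04 rad/s.
Step 3 — f₀ = ω₀/(2π) = 9705 Hz.
Step 4 — Series Q: Q = ω₀L/R = 6.098e+04·0.00166/1890 = 0.05356.

(a) f₀ = 9705 Hz  (b) Q = 0.05356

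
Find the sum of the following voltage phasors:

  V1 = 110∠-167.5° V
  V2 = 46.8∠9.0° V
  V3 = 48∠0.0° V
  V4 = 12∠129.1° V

Step 1 — Convert each phasor to rectangular form:
  V1 = 110·(cos(-167.5°) + j·sin(-167.5°)) = -107.4 - j23.81 V
  V2 = 46.8·(cos(9.0°) + j·sin(9.0°)) = 46.22 + j7.321 V
  V3 = 48·(cos(0.0°) + j·sin(0.0°)) = 48 V
  V4 = 12·(cos(129.1°) + j·sin(129.1°)) = -7.568 + j9.313 V
Step 2 — Sum components: V_total = -20.74 - j7.175 V.
Step 3 — Convert to polar: |V_total| = 21.94 V, ∠V_total = -160.9°.

V_total = 21.94∠-160.9° V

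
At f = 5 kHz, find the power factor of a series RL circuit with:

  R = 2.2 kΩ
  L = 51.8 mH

Step 1 — Angular frequency: ω = 2π·f = 2π·5000 = 3.142e+04 rad/s.
Step 2 — Component impedances:
  R: Z = R = 2200 Ω
  L: Z = jωL = j·3.142e+04·0.0518 = 0 + j1627 Ω
Step 3 — Series combination: Z_total = R + L = 2200 + j1627 Ω = 2736∠36.5° Ω.
Step 4 — Power factor: PF = cos(φ) = Re(Z)/|Z| = 2200/2736.47 = 0.804.
Step 5 — Type: Im(Z) = 1627 ⇒ lagging (phase φ = 36.5°).

PF = 0.804 (lagging, φ = 36.5°)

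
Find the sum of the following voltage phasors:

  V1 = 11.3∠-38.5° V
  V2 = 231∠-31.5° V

Step 1 — Convert each phasor to rectangular form:
  V1 = 11.3·(cos(-38.5°) + j·sin(-38.5°)) = 8.843 - j7.034 V
  V2 = 231·(cos(-31.5°) + j·sin(-31.5°)) = 197 - j120.7 V
Step 2 — Sum components: V_total = 205.8 - j127.7 V.
Step 3 — Convert to polar: |V_total| = 242.2 V, ∠V_total = -31.8°.

V_total = 242.2∠-31.8° V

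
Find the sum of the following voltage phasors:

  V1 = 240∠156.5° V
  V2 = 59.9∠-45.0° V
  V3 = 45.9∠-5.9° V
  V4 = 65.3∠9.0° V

Step 1 — Convert each phasor to rectangular form:
  V1 = 240·(cos(156.5°) + j·sin(156.5°)) = -220.1 + j95.7 V
  V2 = 59.9·(cos(-45.0°) + j·sin(-45.0°)) = 42.36 - j42.36 V
  V3 = 45.9·(cos(-5.9°) + j·sin(-5.9°)) = 45.66 - j4.718 V
  V4 = 65.3·(cos(9.0°) + j·sin(9.0°)) = 64.5 + j10.22 V
Step 2 — Sum components: V_total = -67.59 + j58.84 V.
Step 3 — Convert to polar: |V_total| = 89.61 V, ∠V_total = 139.0°.

V_total = 89.61∠139.0° V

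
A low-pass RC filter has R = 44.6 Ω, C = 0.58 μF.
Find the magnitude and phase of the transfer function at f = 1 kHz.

Step 1 — Angular frequency: ω = 2π·1000 = 6283 rad/s.
Step 2 — Transfer function: H(jω) = 1/(1 + jωRC).
Step 3 — Denominator: 1 + jωRC = 1 + j·6283·44.6·5.8e-07 = 1 + j0.1625.
Step 4 — H = 0.9743 - j0.1584.
Step 5 — Magnitude: |H| = 0.987 (-0.1 dB); phase: φ = -9.2°.

|H| = 0.987 (-0.1 dB), φ = -9.2°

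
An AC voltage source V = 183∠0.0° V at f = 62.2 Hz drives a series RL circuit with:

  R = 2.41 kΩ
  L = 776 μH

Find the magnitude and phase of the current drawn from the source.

Step 1 — Angular frequency: ω = 2π·f = 2π·62.2 = 390.8 rad/s.
Step 2 — Component impedances:
  R: Z = R = 2410 Ω
  L: Z = jωL = j·390.8·0.000776 = 0 + j0.3033 Ω
Step 3 — Series combination: Z_total = R + L = 2410 + j0.3033 Ω = 2410∠0.0° Ω.
Step 4 — Source phasor: V = 183∠0.0° V = 183 V.
Step 5 — Ohm's law: I = V / Z_total = (183) / (2410 + j0.3033) = 0.07593 - j9.555e-06 A.
Step 6 — Convert to polar: |I| = 0.07593 A, ∠I = -0.0°.

I = 0.07593∠-0.0° A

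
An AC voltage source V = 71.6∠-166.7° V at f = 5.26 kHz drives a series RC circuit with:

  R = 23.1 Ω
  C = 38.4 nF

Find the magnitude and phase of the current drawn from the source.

Step 1 — Angular frequency: ω = 2π·f = 2π·5260 = 3.305e+04 rad/s.
Step 2 — Component impedances:
  R: Z = R = 23.1 Ω
  C: Z = 1/(jωC) = -j/(ω·C) = 0 - j788 Ω
Step 3 — Series combination: Z_total = R + C = 23.1 - j788 Ω = 788.3∠-88.3° Ω.
Step 4 — Source phasor: V = 71.6∠-166.7° V = -69.68 - j16.47 V.
Step 5 — Ohm's law: I = V / Z_total = (-69.68 - j16.47) / (23.1 - j788) = 0.0183 - j0.08897 A.
Step 6 — Convert to polar: |I| = 0.09083 A, ∠I = -78.4°.

I = 0.09083∠-78.4° A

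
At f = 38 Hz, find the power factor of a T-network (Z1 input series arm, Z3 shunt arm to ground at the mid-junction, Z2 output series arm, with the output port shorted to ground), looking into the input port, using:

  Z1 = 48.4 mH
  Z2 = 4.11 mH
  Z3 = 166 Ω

Step 1 — Angular frequency: ω = 2π·f = 2π·38 = 238.8 rad/s.
Step 2 — Component impedances:
  Z1: Z = jωL = j·238.8·0.0484 = 0 + j11.56 Ω
  Z2: Z = jωL = j·238.8·0.00411 = 0 + j0.9813 Ω
  Z3: Z = R = 166 Ω
Step 3 — With the output port shorted to ground, the output series arm Z2 runs from the junction to ground; the shunt arm Z3 also runs from the junction to ground. They appear in parallel: Z3 || Z2 = 0.005801 + j0.9813 Ω.
Step 4 — Series with input arm Z1: Z_in = Z1 + (Z3 || Z2) = 0.005801 + j12.54 Ω = 12.54∠90.0° Ω.
Step 5 — Power factor: PF = cos(φ) = Re(Z)/|Z| = 0.0058008/12.537 = 0.0004627.
Step 6 — Type: Im(Z) = 12.54 ⇒ lagging (phase φ = 90.0°).

PF = 0.0004627 (lagging, φ = 90.0°)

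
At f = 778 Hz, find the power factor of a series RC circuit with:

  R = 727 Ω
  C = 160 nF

Step 1 — Angular frequency: ω = 2π·f = 2π·778 = 4888 rad/s.
Step 2 — Component impedances:
  R: Z = R = 727 Ω
  C: Z = 1/(jωC) = -j/(ω·C) = 0 - j1279 Ω
Step 3 — Series combination: Z_total = R + C = 727 - j1279 Ω = 1471∠-60.4° Ω.
Step 4 — Power factor: PF = cos(φ) = Re(Z)/|Z| = 727/1470.8 = 0.4943.
Step 5 — Type: Im(Z) = -1279 ⇒ leading (phase φ = -60.4°).

PF = 0.4943 (leading, φ = -60.4°)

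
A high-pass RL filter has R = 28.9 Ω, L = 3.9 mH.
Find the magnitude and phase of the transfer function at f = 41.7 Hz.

Step 1 — Angular frequency: ω = 2π·41.7 = 262 rad/s.
Step 2 — Transfer function: H(jω) = jωL/(R + jωL).
Step 3 — Numerator jωL = j·1.022; denominator R + jωL = 28.9 + j1.022.
Step 4 — H = 0.001249 + j0.03531.
Step 5 — Magnitude: |H| = 0.03534 (-29.0 dB); phase: φ = 88.0°.

|H| = 0.03534 (-29.0 dB), φ = 88.0°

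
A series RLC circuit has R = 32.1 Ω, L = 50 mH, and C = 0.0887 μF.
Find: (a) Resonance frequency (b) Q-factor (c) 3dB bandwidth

Step 1 — Resonance condition Im(Z)=0 gives ω₀ = 1/√(LC).
Step 2 — ω₀ = 1/√(0.05·8.87e-08) = 1.502e+04 rad/s.
Step 3 — f₀ = ω₀/(2π) = 2390 Hz.
Step 4 — Series Q: Q = ω₀L/R = 1.502e+04·0.05/32.1 = 23.39.
Step 5 — 3dB bandwidth: Δω = ω₀/Q = 642 rad/s; BW = Δω/(2π) = 102.2 Hz.

(a) f₀ = 2390 Hz  (b) Q = 23.39  (c) BW = 102.2 Hz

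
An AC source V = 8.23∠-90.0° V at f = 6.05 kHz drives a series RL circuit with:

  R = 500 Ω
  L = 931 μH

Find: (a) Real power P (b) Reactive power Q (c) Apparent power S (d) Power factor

Step 1 — Angular frequency: ω = 2π·f = 2π·6050 = 3.801e+04 rad/s.
Step 2 — Component impedances:
  R: Z = R = 500 Ω
  L: Z = jωL = j·3.801e+04·0.000931 = 0 + j35.39 Ω
Step 3 — Series combination: Z_total = R + L = 500 + j35.39 Ω = 501.3∠4.0° Ω.
Step 4 — Source phasor: V = 8.23∠-90.0° V = 0 - j8.23 V.
Step 5 — Current: I = V / Z = -0.001159 - j0.01638 A = 0.01642∠-94.0° A.
Step 6 — Complex power: S = V·I* = 0.1348 + j0.009541 VA.
Step 7 — Real power: P = Re(S) = 0.1348 W.
Step 8 — Reactive power: Q = Im(S) = 0.009541 VAR.
Step 9 — Apparent power: |S| = 0.1351 VA.
Step 10 — Power factor: PF = P/|S| = 0.9975 (lagging).

(a) P = 0.1348 W  (b) Q = 0.009541 VAR  (c) S = 0.1351 VA  (d) PF = 0.9975 (lagging)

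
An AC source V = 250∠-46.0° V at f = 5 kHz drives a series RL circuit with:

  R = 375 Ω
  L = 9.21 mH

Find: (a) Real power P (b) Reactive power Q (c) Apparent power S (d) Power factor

Step 1 — Angular frequency: ω = 2π·f = 2π·5000 = 3.142e+04 rad/s.
Step 2 — Component impedances:
  R: Z = R = 375 Ω
  L: Z = jωL = j·3.142e+04·0.00921 = 0 + j289.3 Ω
Step 3 — Series combination: Z_total = R + L = 375 + j289.3 Ω = 473.6∠37.7° Ω.
Step 4 — Source phasor: V = 250∠-46.0° V = 173.7 - j179.8 V.
Step 5 — Current: I = V / Z = 0.05835 - j0.5246 A = 0.5278∠-83.7° A.
Step 6 — Complex power: S = V·I* = 104.5 + j80.61 VA.
Step 7 — Real power: P = Re(S) = 104.5 W.
Step 8 — Reactive power: Q = Im(S) = 80.61 VAR.
Step 9 — Apparent power: |S| = 132 VA.
Step 10 — Power factor: PF = P/|S| = 0.7917 (lagging).

(a) P = 104.5 W  (b) Q = 80.61 VAR  (c) S = 132 VA  (d) PF = 0.7917 (lagging)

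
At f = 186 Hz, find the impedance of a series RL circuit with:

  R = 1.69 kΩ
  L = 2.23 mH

Step 1 — Angular frequency: ω = 2π·f = 2π·186 = 1169 rad/s.
Step 2 — Component impedances:
  R: Z = R = 1690 Ω
  L: Z = jωL = j·1169·0.00223 = 0 + j2.606 Ω
Step 3 — Series combination: Z_total = R + L = 1690 + j2.606 Ω = 1690∠0.1° Ω.

Z = 1690 + j2.606 Ω = 1690∠0.1° Ω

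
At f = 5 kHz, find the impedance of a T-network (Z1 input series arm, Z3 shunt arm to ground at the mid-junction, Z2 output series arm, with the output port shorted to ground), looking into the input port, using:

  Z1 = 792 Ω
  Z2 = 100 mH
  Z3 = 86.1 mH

Step 1 — Angular frequency: ω = 2π·f = 2π·5000 = 3.142e+04 rad/s.
Step 2 — Component impedances:
  Z1: Z = R = 792 Ω
  Z2: Z = jωL = j·3.142e+04·0.1 = 0 + j3142 Ω
  Z3: Z = jωL = j·3.142e+04·0.0861 = 0 + j2705 Ω
Step 3 — With the output port shorted to ground, the output series arm Z2 runs from the junction to ground; the shunt arm Z3 also runs from the junction to ground. They appear in parallel: Z3 || Z2 = 0 + j1453 Ω.
Step 4 — Series with input arm Z1: Z_in = Z1 + (Z3 || Z2) = 792 + j1453 Ω = 1655∠61.4° Ω.

Z = 792 + j1453 Ω = 1655∠61.4° Ω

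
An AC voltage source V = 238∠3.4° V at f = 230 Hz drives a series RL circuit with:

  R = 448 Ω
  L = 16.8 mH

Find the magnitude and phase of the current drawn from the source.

Step 1 — Angular frequency: ω = 2π·f = 2π·230 = 1445 rad/s.
Step 2 — Component impedances:
  R: Z = R = 448 Ω
  L: Z = jωL = j·1445·0.0168 = 0 + j24.28 Ω
Step 3 — Series combination: Z_total = R + L = 448 + j24.28 Ω = 448.7∠3.1° Ω.
Step 4 — Source phasor: V = 238∠3.4° V = 237.6 + j14.11 V.
Step 5 — Ohm's law: I = V / Z_total = (237.6 + j14.11) / (448 + j24.28) = 0.5305 + j0.002759 A.
Step 6 — Convert to polar: |I| = 0.5305 A, ∠I = 0.3°.

I = 0.5305∠0.3° A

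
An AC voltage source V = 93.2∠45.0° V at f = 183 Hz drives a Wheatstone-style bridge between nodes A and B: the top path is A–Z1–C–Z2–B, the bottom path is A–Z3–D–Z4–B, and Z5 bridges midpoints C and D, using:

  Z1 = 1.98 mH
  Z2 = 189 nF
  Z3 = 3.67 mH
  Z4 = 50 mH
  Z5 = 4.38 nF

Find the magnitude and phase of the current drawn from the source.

Step 1 — Angular frequency: ω = 2π·f = 2π·183 = 1150 rad/s.
Step 2 — Component impedances:
  Z1: Z = jωL = j·1150·0.00198 = 0 + j2.277 Ω
  Z2: Z = 1/(jωC) = -j/(ω·C) = 0 - j4602 Ω
  Z3: Z = jωL = j·1150·0.00367 = 0 + j4.22 Ω
  Z4: Z = jωL = j·1150·0.05 = 0 + j57.49 Ω
  Z5: Z = 1/(jωC) = -j/(ω·C) = 0 - j1.986e+05 Ω
Step 3 — Bridge requires nodal analysis (the Z5 bridge couples midpoints C and D, so the two paths cannot be reduced to a simple series/parallel combination). Setting node B to ground and injecting 1 A at node A, the 3-node admittance system at A, C, D solves to V_A = Z_AB = 0 + j62.55 Ω = 62.55∠90.0° Ω.
Step 4 — Source phasor: V = 93.2∠45.0° V = 65.9 + j65.9 V.
Step 5 — Ohm's law: I = V / Z_total = (65.9 + j65.9) / (0 + j62.55) = 1.054 - j1.054 A.
Step 6 — Convert to polar: |I| = 1.49 A, ∠I = -45.0°.

I = 1.49∠-45.0° A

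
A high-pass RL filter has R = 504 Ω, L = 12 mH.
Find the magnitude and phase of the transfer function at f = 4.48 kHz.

Step 1 — Angular frequency: ω = 2π·4480 = 2.815e+04 rad/s.
Step 2 — Transfer function: H(jω) = jωL/(R + jωL).
Step 3 — Numerator jωL = j·337.8; denominator R + jωL = 504 + j337.8.
Step 4 — H = 0.31 + j0.4625.
Step 5 — Magnitude: |H| = 0.5567 (-5.1 dB); phase: φ = 56.2°.

|H| = 0.5567 (-5.1 dB), φ = 56.2°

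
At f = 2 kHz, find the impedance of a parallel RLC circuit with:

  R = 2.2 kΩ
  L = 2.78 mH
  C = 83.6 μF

Step 1 — Angular frequency: ω = 2π·f = 2π·2000 = 1.257e+04 rad/s.
Step 2 — Component impedances:
  R: Z = R = 2200 Ω
  L: Z = jωL = j·1.257e+04·0.00278 = 0 + j34.93 Ω
  C: Z = 1/(jωC) = -j/(ω·C) = 0 - j0.9519 Ω
Step 3 — Parallel combination: 1/Z_total = 1/R + 1/L + 1/C; Z_total = 0.0004353 - j0.9785 Ω = 0.9785∠-90.0° Ω.

Z = 0.0004353 - j0.9785 Ω = 0.9785∠-90.0° Ω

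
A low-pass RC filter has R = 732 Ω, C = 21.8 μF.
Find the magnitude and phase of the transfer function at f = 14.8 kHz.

Step 1 — Angular frequency: ω = 2π·1.48e+04 = 9.299e+04 rad/s.
Step 2 — Transfer function: H(jω) = 1/(1 + jωRC).
Step 3 — Denominator: 1 + jωRC = 1 + j·9.299e+04·732·2.18e-05 = 1 + j1484.
Step 4 — H = 4.541e-07 - j0.0006739.
Step 5 — Magnitude: |H| = 0.0006739 (-63.4 dB); phase: φ = -90.0°.

|H| = 0.0006739 (-63.4 dB), φ = -90.0°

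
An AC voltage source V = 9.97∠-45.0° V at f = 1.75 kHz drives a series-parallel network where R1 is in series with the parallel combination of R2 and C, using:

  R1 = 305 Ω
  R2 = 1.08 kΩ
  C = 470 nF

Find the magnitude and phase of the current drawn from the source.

Step 1 — Angular frequency: ω = 2π·f = 2π·1750 = 1.1e+04 rad/s.
Step 2 — Component impedances:
  R1: Z = R = 305 Ω
  R2: Z = R = 1080 Ω
  C: Z = 1/(jωC) = -j/(ω·C) = 0 - j193.5 Ω
Step 3 — Parallel branch: R2 || C = 1/(1/R2 + 1/C) = 33.59 - j187.5 Ω.
Step 4 — Series with R1: Z_total = R1 + (R2 || C) = 338.6 - j187.5 Ω = 387∠-29.0° Ω.
Step 5 — Source phasor: V = 9.97∠-45.0° V = 7.05 - j7.05 V.
Step 6 — Ohm's law: I = V / Z_total = (7.05 - j7.05) / (338.6 - j187.5) = 0.02476 - j0.007112 A.
Step 7 — Convert to polar: |I| = 0.02576 A, ∠I = -16.0°.

I = 0.02576∠-16.0° A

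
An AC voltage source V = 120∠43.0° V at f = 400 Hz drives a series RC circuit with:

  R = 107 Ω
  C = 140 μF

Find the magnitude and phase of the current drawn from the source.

Step 1 — Angular frequency: ω = 2π·f = 2π·400 = 2513 rad/s.
Step 2 — Component impedances:
  R: Z = R = 107 Ω
  C: Z = 1/(jωC) = -j/(ω·C) = 0 - j2.842 Ω
Step 3 — Series combination: Z_total = R + C = 107 - j2.842 Ω = 107∠-1.5° Ω.
Step 4 — Source phasor: V = 120∠43.0° V = 87.76 + j81.84 V.
Step 5 — Ohm's law: I = V / Z_total = (87.76 + j81.84) / (107 - j2.842) = 0.7993 + j0.7861 A.
Step 6 — Convert to polar: |I| = 1.121 A, ∠I = 44.5°.

I = 1.121∠44.5° A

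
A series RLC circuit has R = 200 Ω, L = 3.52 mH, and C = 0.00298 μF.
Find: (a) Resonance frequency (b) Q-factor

Step 1 — Resonance condition Im(Z)=0 gives ω₀ = 1/√(LC).
Step 2 — ω₀ = 1/√(0.00352·2.98e-09) = 3.088e+05 rad/s.
Step 3 — f₀ = ω₀/(2π) = 4.914e+04 Hz.
Step 4 — Series Q: Q = ω₀L/R = 3.088e+05·0.00352/200 = 5.434.

(a) f₀ = 4.914e+04 Hz  (b) Q = 5.434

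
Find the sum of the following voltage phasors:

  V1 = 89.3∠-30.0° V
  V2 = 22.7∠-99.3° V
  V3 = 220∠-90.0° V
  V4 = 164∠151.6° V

Step 1 — Convert each phasor to rectangular form:
  V1 = 89.3·(cos(-30.0°) + j·sin(-30.0°)) = 77.34 - j44.65 V
  V2 = 22.7·(cos(-99.3°) + j·sin(-99.3°)) = -3.668 - j22.4 V
  V3 = 220·(cos(-90.0°) + j·sin(-90.0°)) = 0 - j220 V
  V4 = 164·(cos(151.6°) + j·sin(151.6°)) = -144.3 + j78 V
Step 2 — Sum components: V_total = -70.59 - j209 V.
Step 3 — Convert to polar: |V_total| = 220.6 V, ∠V_total = -108.7°.

V_total = 220.6∠-108.7° V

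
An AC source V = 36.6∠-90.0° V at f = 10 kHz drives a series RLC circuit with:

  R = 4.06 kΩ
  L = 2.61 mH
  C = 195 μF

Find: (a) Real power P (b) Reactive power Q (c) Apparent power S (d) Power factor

Step 1 — Angular frequency: ω = 2π·f = 2π·1e+04 = 6.283e+04 rad/s.
Step 2 — Component impedances:
  R: Z = R = 4060 Ω
  L: Z = jωL = j·6.283e+04·0.00261 = 0 + j164 Ω
  C: Z = 1/(jωC) = -j/(ω·C) = 0 - j0.08162 Ω
Step 3 — Series combination: Z_total = R + L + C = 4060 + j163.9 Ω = 4063∠2.3° Ω.
Step 4 — Source phasor: V = 36.6∠-90.0° V = 0 - j36.6 V.
Step 5 — Current: I = V / Z = -0.0003634 - j0.009 A = 0.009007∠-92.3° A.
Step 6 — Complex power: S = V·I* = 0.3294 + j0.0133 VA.
Step 7 — Real power: P = Re(S) = 0.3294 W.
Step 8 — Reactive power: Q = Im(S) = 0.0133 VAR.
Step 9 — Apparent power: |S| = 0.3297 VA.
Step 10 — Power factor: PF = P/|S| = 0.9992 (lagging).

(a) P = 0.3294 W  (b) Q = 0.0133 VAR  (c) S = 0.3297 VA  (d) PF = 0.9992 (lagging)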